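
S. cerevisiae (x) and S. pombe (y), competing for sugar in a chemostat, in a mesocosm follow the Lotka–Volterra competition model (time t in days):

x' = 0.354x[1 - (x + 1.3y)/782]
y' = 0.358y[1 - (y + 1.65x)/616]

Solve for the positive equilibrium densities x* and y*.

Setting both brackets to zero gives the nullclines x + 1.3y = 782 and 1.65x + y = 616.
Substituting y = 616 - 1.65x into the first: x(1 - 1.3·1.65) = 782 - 1.3·616.
So x* = -18.8/-1.15 = 16.4, and then y* = 616 - 1.65·16.4 = 589.

x* ≈ 16.4, y* ≈ 589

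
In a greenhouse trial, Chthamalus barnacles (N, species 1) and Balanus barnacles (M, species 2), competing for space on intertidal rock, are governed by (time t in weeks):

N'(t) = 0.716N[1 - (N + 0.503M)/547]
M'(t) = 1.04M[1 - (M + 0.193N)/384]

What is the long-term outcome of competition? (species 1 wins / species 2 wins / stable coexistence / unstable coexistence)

Compare the nullcline intercepts: K1/α12 = 547/0.503 = 1090 > K2 = 384; K2/α21 = 384/0.193 = 1990 > K1 = 547.
Since both inequalities hold, each species can invade when rare, so the interior equilibrium is stable.

stable coexistence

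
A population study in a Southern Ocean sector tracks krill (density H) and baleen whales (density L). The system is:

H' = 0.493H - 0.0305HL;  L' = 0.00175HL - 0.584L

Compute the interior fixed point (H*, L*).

Set dL/dt = 0 with L > 0: 0.00175H - 0.584 = 0, so H* = 0.584/0.00175 = 334.
Set dH/dt = 0 with H > 0: 0.493 - 0.0305L = 0, so L* = 0.493/0.0305 = 16.2.

H* ≈ 334, L* ≈ 16.2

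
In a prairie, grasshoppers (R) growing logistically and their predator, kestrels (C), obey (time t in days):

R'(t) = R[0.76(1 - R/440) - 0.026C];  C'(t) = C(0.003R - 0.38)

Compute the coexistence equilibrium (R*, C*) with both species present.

R* ≈ 127, C* ≈ 20.8

From dC/dt = 0 with C > 0: 0.003R* = 0.38, so R* = 127.
Substitute into dR/dt = 0: 0.76(1 - 127/440) = 0.026C*.
The bracket is 0.712, giving C* = 0.541/0.026 = 20.8.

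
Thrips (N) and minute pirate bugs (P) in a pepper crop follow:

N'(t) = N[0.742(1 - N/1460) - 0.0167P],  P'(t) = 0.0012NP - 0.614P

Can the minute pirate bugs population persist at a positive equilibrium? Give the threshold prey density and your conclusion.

Threshold N = 512; K > 512, so yes, the predator persists.

The predator equation gives dP/dt > 0 only when N > 0.614/0.0012 = 512.
Without the predator, N → K = 1460. Since 1460 > 512, the predator can invade and persist.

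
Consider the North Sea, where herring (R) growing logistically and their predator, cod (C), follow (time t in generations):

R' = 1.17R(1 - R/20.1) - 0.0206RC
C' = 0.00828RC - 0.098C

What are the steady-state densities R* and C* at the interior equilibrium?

R* ≈ 11.8, C* ≈ 23.4

From dC/dt = 0 with C > 0: 0.00828R* = 0.098, so R* = 11.8.
Substitute into dR/dt = 0: 1.17(1 - 11.8/20.1) = 0.0206C*.
The bracket is 0.411, giving C* = 0.481/0.0206 = 23.4.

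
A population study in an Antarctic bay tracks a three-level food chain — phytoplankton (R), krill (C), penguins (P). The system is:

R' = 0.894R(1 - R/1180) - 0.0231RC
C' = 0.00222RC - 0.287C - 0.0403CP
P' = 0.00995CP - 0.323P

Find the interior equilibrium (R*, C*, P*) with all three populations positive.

R* ≈ 190, C* ≈ 32.5, P* ≈ 3.36

From dP/dt = 0: 0.00995C* = 0.323, so C* = 32.5.
From dR/dt = 0: 0.894(1 - R*/1180) = 0.0231·32.5, giving R* = 1180·(1 - 0.839) = 190.
From dC/dt = 0: 0.00222·190 - 0.287 = 0.0403P*, so P* = 0.135/0.0403 = 3.36.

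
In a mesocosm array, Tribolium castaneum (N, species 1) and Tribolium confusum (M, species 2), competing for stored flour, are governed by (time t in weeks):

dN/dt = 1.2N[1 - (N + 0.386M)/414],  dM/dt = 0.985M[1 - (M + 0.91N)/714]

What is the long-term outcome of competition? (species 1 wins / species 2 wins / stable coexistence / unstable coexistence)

Compare the nullcline intercepts: K1/α12 = 414/0.386 = 1070 > K2 = 714; K2/α21 = 714/0.91 = 785 > K1 = 414.
Since both inequalities hold, each species can invade when rare, so the interior equilibrium is stable.

stable coexistence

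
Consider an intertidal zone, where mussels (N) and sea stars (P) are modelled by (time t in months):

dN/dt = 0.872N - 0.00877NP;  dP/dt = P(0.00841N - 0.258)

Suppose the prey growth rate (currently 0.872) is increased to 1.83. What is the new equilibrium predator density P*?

P* ≈ 209

At the interior fixed point, setting dN/dt = 0 with N > 0 fixes P* = (prey growth rate)/(NP coefficient) — independent of the other coefficients.
With the change, P* = 1.83/0.00877 = 209; it rises from 99.4.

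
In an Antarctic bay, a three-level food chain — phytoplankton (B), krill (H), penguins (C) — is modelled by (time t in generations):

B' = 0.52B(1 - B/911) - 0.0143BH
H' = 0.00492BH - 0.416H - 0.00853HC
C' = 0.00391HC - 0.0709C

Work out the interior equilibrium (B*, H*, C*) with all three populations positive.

B* ≈ 457, H* ≈ 18.1, C* ≈ 215

From dC/dt = 0: 0.00391H* = 0.0709, so H* = 18.1.
From dB/dt = 0: 0.52(1 - B*/911) = 0.0143·18.1, giving B* = 911·(1 - 0.499) = 457.
From dH/dt = 0: 0.00492·457 - 0.416 = 0.00853C*, so C* = 1.83/0.00853 = 215.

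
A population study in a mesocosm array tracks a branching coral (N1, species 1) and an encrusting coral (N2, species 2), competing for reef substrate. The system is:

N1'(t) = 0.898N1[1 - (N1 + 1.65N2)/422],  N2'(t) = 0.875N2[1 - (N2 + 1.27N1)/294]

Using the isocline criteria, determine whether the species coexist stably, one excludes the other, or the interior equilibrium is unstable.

unstable coexistence (outcome depends on initial conditions)

Compare the nullcline intercepts: K1/α12 = 422/1.65 = 256 < K2 = 294; K2/α21 = 294/1.27 = 231 < K1 = 422.
Since both are reversed, neither can invade when rare; the interior point is a saddle.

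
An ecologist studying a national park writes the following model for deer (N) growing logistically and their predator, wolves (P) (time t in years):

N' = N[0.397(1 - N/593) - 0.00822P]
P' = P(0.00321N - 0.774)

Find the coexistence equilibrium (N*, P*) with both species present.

N* ≈ 241, P* ≈ 28.7

From dP/dt = 0 with P > 0: 0.00321N* = 0.774, so N* = 241.
Substitute into dN/dt = 0: 0.397(1 - 241/593) = 0.00822P*.
The bracket is 0.593, giving P* = 0.236/0.00822 = 28.7.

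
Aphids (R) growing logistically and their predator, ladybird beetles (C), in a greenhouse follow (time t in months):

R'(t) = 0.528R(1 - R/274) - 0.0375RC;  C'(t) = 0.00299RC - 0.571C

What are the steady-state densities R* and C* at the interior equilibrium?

From dC/dt = 0 with C > 0: 0.00299R* = 0.571, so R* = 191.
Substitute into dR/dt = 0: 0.528(1 - 191/274) = 0.0375C*.
The bracket is 0.303, giving C* = 0.16/0.0375 = 4.27.

R* ≈ 191, C* ≈ 4.27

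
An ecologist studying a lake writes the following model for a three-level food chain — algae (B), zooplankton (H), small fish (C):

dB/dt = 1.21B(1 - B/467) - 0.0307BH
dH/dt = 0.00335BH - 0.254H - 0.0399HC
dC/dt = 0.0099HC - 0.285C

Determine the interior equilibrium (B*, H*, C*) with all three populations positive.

From dC/dt = 0: 0.0099H* = 0.285, so H* = 28.8.
From dB/dt = 0: 1.21(1 - B*/467) = 0.0307·28.8, giving B* = 467·(1 - 0.73) = 126.
From dH/dt = 0: 0.00335·126 - 0.254 = 0.0399C*, so C* = 0.168/0.0399 = 4.2.

B* ≈ 126, H* ≈ 28.8, C* ≈ 4.2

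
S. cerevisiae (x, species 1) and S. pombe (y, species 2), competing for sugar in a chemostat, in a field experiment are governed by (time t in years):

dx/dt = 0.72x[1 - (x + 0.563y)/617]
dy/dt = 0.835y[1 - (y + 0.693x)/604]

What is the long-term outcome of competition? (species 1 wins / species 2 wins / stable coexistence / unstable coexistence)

stable coexistence

Compare the nullcline intercepts: K1/α12 = 617/0.563 = 1100 > K2 = 604; K2/α21 = 604/0.693 = 872 > K1 = 617.
Since both inequalities hold, each species can invade when rare, so the interior equilibrium is stable.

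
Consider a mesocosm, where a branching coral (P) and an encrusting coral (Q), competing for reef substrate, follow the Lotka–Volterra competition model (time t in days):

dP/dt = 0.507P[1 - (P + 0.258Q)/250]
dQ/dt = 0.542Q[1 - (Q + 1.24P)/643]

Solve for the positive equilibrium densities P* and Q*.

P* ≈ 124, Q* ≈ 490

Setting both brackets to zero gives the nullclines P + 0.258Q = 250 and 1.24P + Q = 643.
Substituting Q = 643 - 1.24P into the first: P(1 - 0.258·1.24) = 250 - 0.258·643.
So P* = 84.1/0.68 = 124, and then Q* = 643 - 1.24·124 = 490.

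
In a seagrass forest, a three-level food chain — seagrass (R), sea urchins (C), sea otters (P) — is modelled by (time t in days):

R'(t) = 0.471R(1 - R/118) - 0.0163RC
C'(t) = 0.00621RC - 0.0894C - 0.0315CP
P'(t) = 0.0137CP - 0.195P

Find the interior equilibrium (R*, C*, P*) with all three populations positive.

R* ≈ 59.9, C* ≈ 14.2, P* ≈ 8.97

From dP/dt = 0: 0.0137C* = 0.195, so C* = 14.2.
From dR/dt = 0: 0.471(1 - R*/118) = 0.0163·14.2, giving R* = 118·(1 - 0.493) = 59.9.
From dC/dt = 0: 0.00621·59.9 - 0.0894 = 0.0315P*, so P* = 0.282/0.0315 = 8.97.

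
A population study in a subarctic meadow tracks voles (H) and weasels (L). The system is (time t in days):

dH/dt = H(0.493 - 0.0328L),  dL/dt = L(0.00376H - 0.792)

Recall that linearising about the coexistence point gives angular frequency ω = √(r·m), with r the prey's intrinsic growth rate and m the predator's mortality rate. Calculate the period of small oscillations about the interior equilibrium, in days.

T ≈ 10.1 days

Here r = 0.493 and m = 0.792, so r·m = 0.39.
ω = √0.39 = 0.625 per day, hence T = 2π/ω ≈ 10.1 days.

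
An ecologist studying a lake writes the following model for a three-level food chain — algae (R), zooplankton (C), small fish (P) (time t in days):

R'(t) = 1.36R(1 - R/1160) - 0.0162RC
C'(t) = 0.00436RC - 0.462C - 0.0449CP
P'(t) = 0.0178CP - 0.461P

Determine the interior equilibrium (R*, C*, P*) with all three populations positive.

From dP/dt = 0: 0.0178C* = 0.461, so C* = 25.9.
From dR/dt = 0: 1.36(1 - R*/1160) = 0.0162·25.9, giving R* = 1160·(1 - 0.309) = 802.
From dC/dt = 0: 0.00436·802 - 0.462 = 0.0449P*, so P* = 3.04/0.0449 = 67.6.

R* ≈ 802, C* ≈ 25.9, P* ≈ 67.6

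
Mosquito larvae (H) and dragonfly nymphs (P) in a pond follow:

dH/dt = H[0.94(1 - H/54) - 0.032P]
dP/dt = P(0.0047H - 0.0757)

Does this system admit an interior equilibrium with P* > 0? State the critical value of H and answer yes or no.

Threshold H = 16.1; K > 16.1, so yes, the predator persists.

The predator equation gives dP/dt > 0 only when H > 0.0757/0.0047 = 16.1.
Without the predator, H → K = 54. Since 54 > 16.1, the predator can invade and persist.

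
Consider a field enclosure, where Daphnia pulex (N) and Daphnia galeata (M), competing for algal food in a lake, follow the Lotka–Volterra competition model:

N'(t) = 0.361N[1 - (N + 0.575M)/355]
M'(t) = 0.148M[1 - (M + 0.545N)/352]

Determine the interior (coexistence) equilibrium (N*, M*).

Setting both brackets to zero gives the nullclines N + 0.575M = 355 and 0.545N + M = 352.
Substituting M = 352 - 0.545N into the first: N(1 - 0.575·0.545) = 355 - 0.575·352.
So N* = 153/0.687 = 222, and then M* = 352 - 0.545·222 = 231.

N* ≈ 222, M* ≈ 231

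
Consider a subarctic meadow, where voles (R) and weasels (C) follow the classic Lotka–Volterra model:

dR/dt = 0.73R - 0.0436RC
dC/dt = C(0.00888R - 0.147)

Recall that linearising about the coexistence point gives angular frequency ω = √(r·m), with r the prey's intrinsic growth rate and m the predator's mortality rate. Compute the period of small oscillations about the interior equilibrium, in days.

T ≈ 19.2 days

Here r = 0.73 and m = 0.147, so r·m = 0.107.
ω = √0.107 = 0.328 per day, hence T = 2π/ω ≈ 19.2 days.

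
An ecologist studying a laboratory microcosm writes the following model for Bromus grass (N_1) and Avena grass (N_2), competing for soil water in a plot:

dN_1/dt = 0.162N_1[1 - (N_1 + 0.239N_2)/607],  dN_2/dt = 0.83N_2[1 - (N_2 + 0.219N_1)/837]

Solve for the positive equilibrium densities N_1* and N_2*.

N_1* ≈ 429, N_2* ≈ 743

Setting both brackets to zero gives the nullclines N_1 + 0.239N_2 = 607 and 0.219N_1 + N_2 = 837.
Substituting N_2 = 837 - 0.219N_1 into the first: N_1(1 - 0.239·0.219) = 607 - 0.239·837.
So N_1* = 407/0.948 = 429, and then N_2* = 837 - 0.219·429 = 743.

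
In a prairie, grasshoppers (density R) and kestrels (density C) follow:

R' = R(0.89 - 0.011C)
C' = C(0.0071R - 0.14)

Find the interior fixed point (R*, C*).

R* ≈ 19.7, C* ≈ 80.9

Set dC/dt = 0 with C > 0: 0.0071R - 0.14 = 0, so R* = 0.14/0.0071 = 19.7.
Set dR/dt = 0 with R > 0: 0.89 - 0.011C = 0, so C* = 0.89/0.011 = 80.9.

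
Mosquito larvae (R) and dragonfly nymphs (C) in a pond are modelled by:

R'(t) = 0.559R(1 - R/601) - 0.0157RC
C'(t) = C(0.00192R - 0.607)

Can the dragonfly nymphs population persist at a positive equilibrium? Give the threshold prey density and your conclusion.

The predator equation gives dC/dt > 0 only when R > 0.607/0.00192 = 316.
Without the predator, R → K = 601. Since 601 > 316, the predator can invade and persist.

Threshold R = 316; K > 316, so yes, the predator persists.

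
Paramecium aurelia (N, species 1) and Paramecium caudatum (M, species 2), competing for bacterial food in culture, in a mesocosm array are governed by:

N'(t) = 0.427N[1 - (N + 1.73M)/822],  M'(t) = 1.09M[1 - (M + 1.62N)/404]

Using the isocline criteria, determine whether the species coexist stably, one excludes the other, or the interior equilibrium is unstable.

species 1 excludes species 2

Compare the nullcline intercepts: K1/α12 = 822/1.73 = 475 > K2 = 404; K2/α21 = 404/1.62 = 249 < K1 = 822.
Since the inequalities point opposite ways, species 1 can invade but species 2 cannot.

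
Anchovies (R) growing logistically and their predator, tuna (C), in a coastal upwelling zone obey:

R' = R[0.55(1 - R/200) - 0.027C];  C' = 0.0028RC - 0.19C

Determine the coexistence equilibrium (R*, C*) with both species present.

From dC/dt = 0 with C > 0: 0.0028R* = 0.19, so R* = 67.9.
Substitute into dR/dt = 0: 0.55(1 - 67.9/200) = 0.027C*.
The bracket is 0.661, giving C* = 0.363/0.027 = 13.5.

R* ≈ 67.9, C* ≈ 13.5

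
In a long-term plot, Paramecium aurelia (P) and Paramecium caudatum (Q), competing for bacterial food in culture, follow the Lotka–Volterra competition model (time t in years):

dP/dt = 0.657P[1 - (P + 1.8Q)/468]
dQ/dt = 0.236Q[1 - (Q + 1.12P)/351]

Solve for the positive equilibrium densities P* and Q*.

Setting both brackets to zero gives the nullclines P + 1.8Q = 468 and 1.12P + Q = 351.
Substituting Q = 351 - 1.12P into the first: P(1 - 1.8·1.12) = 468 - 1.8·351.
So P* = -164/-1.02 = 161, and then Q* = 351 - 1.12·161 = 170.

P* ≈ 161, Q* ≈ 170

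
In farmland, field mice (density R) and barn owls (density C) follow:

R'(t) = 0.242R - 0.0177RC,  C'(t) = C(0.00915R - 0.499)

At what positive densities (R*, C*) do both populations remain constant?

R* ≈ 54.5, C* ≈ 13.7

Set dC/dt = 0 with C > 0: 0.00915R - 0.499 = 0, so R* = 0.499/0.00915 = 54.5.
Set dR/dt = 0 with R > 0: 0.242 - 0.0177C = 0, so C* = 0.242/0.0177 = 13.7.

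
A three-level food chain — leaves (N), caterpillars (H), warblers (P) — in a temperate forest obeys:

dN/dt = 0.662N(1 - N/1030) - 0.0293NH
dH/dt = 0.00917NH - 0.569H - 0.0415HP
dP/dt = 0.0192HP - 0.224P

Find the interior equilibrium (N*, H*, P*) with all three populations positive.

From dP/dt = 0: 0.0192H* = 0.224, so H* = 11.7.
From dN/dt = 0: 0.662(1 - N*/1030) = 0.0293·11.7, giving N* = 1030·(1 - 0.516) = 498.
From dH/dt = 0: 0.00917·498 - 0.569 = 0.0415P*, so P* = 4/0.0415 = 96.4.

N* ≈ 498, H* ≈ 11.7, P* ≈ 96.4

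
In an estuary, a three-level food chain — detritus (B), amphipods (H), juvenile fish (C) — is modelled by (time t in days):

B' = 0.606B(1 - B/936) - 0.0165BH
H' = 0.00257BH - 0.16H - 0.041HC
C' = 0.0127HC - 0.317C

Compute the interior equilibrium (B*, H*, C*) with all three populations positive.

B* ≈ 300, H* ≈ 25, C* ≈ 14.9

From dC/dt = 0: 0.0127H* = 0.317, so H* = 25.
From dB/dt = 0: 0.606(1 - B*/936) = 0.0165·25, giving B* = 936·(1 - 0.68) = 300.
From dH/dt = 0: 0.00257·300 - 0.16 = 0.041C*, so C* = 0.611/0.041 = 14.9.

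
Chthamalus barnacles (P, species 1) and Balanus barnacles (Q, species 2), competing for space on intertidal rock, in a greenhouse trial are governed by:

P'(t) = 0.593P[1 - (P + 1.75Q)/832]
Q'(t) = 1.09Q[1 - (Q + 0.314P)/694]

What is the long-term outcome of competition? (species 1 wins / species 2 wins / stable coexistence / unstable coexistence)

Compare the nullcline intercepts: K1/α12 = 832/1.75 = 475 < K2 = 694; K2/α21 = 694/0.314 = 2210 > K1 = 832.
Since the inequalities point opposite ways, species 2 can invade but species 1 cannot.

species 2 excludes species 1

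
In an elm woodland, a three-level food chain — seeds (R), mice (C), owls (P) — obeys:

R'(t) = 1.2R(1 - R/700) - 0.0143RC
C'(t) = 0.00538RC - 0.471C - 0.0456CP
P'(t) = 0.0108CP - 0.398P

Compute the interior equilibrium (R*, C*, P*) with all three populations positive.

From dP/dt = 0: 0.0108C* = 0.398, so C* = 36.9.
From dR/dt = 0: 1.2(1 - R*/700) = 0.0143·36.9, giving R* = 700·(1 - 0.439) = 393.
From dC/dt = 0: 0.00538·393 - 0.471 = 0.0456P*, so P* = 1.64/0.0456 = 36.

R* ≈ 393, C* ≈ 36.9, P* ≈ 36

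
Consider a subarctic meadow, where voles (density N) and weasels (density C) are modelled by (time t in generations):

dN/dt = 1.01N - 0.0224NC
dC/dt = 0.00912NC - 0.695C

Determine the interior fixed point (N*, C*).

Set dC/dt = 0 with C > 0: 0.00912N - 0.695 = 0, so N* = 0.695/0.00912 = 76.2.
Set dN/dt = 0 with N > 0: 1.01 - 0.0224C = 0, so C* = 1.01/0.0224 = 45.1.

N* ≈ 76.2, C* ≈ 45.1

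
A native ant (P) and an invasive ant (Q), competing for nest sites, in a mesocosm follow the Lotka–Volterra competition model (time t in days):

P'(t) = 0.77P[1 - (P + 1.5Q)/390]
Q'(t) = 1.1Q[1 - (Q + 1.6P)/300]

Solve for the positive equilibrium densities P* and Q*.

P* ≈ 42.9, Q* ≈ 231

Setting both brackets to zero gives the nullclines P + 1.5Q = 390 and 1.6P + Q = 300.
Substituting Q = 300 - 1.6P into the first: P(1 - 1.5·1.6) = 390 - 1.5·300.
So P* = -60/-1.4 = 42.9, and then Q* = 300 - 1.6·42.9 = 231.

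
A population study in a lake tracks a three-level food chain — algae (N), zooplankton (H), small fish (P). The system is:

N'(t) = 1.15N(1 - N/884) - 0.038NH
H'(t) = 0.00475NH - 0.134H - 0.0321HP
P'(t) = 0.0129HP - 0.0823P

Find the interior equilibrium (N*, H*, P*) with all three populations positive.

N* ≈ 698, H* ≈ 6.38, P* ≈ 99.1

From dP/dt = 0: 0.0129H* = 0.0823, so H* = 6.38.
From dN/dt = 0: 1.15(1 - N*/884) = 0.038·6.38, giving N* = 884·(1 - 0.211) = 698.
From dH/dt = 0: 0.00475·698 - 0.134 = 0.0321P*, so P* = 3.18/0.0321 = 99.1.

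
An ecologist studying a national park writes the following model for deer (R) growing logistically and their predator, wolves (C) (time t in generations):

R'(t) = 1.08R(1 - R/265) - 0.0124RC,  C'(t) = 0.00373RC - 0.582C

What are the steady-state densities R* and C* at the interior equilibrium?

From dC/dt = 0 with C > 0: 0.00373R* = 0.582, so R* = 156.
Substitute into dR/dt = 0: 1.08(1 - 156/265) = 0.0124C*.
The bracket is 0.411, giving C* = 0.444/0.0124 = 35.8.

R* ≈ 156, C* ≈ 35.8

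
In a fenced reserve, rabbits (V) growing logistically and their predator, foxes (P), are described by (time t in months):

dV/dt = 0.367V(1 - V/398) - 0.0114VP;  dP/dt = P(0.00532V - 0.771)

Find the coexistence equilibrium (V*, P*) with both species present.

From dP/dt = 0 with P > 0: 0.00532V* = 0.771, so V* = 145.
Substitute into dV/dt = 0: 0.367(1 - 145/398) = 0.0114P*.
The bracket is 0.636, giving P* = 0.233/0.0114 = 20.5.

V* ≈ 145, P* ≈ 20.5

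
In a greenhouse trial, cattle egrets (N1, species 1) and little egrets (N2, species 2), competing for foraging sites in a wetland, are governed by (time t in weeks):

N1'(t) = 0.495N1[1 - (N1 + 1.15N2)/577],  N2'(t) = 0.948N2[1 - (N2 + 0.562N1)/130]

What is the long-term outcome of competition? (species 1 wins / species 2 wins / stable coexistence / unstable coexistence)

species 1 excludes species 2

Compare the nullcline intercepts: K1/α12 = 577/1.15 = 502 > K2 = 130; K2/α21 = 130/0.562 = 231 < K1 = 577.
Since the inequalities point opposite ways, species 1 can invade but species 2 cannot.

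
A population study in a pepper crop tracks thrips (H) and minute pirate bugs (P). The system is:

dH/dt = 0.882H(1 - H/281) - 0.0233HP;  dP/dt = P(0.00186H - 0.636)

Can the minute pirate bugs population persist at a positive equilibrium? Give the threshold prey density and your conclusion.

The predator equation gives dP/dt > 0 only when H > 0.636/0.00186 = 342.
Without the predator, H → K = 281. Since 281 < 342, the predator cannot invade.

Threshold H = 342; K < 342, so no, the predator goes extinct.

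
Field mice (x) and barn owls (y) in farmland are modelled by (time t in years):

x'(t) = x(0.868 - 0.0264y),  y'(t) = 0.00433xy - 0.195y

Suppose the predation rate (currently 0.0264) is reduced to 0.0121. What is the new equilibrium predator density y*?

At the interior fixed point, setting dx/dt = 0 with x > 0 fixes y* = (prey growth rate)/(xy coefficient) — independent of the other coefficients.
With the change, y* = 0.868/0.0121 = 71.7; it rises from 32.9.

y* ≈ 71.7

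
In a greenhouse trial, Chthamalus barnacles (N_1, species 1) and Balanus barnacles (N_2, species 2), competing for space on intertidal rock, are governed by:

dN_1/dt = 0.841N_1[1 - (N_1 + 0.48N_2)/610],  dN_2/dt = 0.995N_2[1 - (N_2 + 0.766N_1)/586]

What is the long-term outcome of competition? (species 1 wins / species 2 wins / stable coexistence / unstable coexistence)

Compare the nullcline intercepts: K1/α12 = 610/0.48 = 1270 > K2 = 586; K2/α21 = 586/0.766 = 765 > K1 = 610.
Since both inequalities hold, each species can invade when rare, so the interior equilibrium is stable.

stable coexistence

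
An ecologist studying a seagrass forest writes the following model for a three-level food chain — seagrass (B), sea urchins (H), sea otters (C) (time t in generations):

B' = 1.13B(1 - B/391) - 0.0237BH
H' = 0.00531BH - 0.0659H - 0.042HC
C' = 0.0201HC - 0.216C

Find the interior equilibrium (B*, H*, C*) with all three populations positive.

B* ≈ 303, H* ≈ 10.7, C* ≈ 36.7

From dC/dt = 0: 0.0201H* = 0.216, so H* = 10.7.
From dB/dt = 0: 1.13(1 - B*/391) = 0.0237·10.7, giving B* = 391·(1 - 0.225) = 303.
From dH/dt = 0: 0.00531·303 - 0.0659 = 0.042C*, so C* = 1.54/0.042 = 36.7.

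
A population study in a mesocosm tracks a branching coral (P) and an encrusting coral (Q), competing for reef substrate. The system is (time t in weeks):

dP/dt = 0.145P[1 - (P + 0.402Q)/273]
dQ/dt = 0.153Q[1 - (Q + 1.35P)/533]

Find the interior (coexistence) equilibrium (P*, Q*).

P* ≈ 128, Q* ≈ 360

Setting both brackets to zero gives the nullclines P + 0.402Q = 273 and 1.35P + Q = 533.
Substituting Q = 533 - 1.35P into the first: P(1 - 0.402·1.35) = 273 - 0.402·533.
So P* = 58.7/0.457 = 128, and then Q* = 533 - 1.35·128 = 360.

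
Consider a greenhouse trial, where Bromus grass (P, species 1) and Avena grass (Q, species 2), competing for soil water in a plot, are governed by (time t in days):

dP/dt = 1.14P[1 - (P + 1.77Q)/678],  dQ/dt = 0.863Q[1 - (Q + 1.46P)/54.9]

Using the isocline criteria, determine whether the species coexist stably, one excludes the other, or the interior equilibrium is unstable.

species 1 excludes species 2

Compare the nullcline intercepts: K1/α12 = 678/1.77 = 383 > K2 = 54.9; K2/α21 = 54.9/1.46 = 37.6 < K1 = 678.
Since the inequalities point opposite ways, species 1 can invade but species 2 cannot.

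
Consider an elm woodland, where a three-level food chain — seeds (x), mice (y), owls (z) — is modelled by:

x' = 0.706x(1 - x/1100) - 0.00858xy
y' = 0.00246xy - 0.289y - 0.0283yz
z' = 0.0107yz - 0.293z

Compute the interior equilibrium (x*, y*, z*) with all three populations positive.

From dz/dt = 0: 0.0107y* = 0.293, so y* = 27.4.
From dx/dt = 0: 0.706(1 - x*/1100) = 0.00858·27.4, giving x* = 1100·(1 - 0.333) = 734.
From dy/dt = 0: 0.00246·734 - 0.289 = 0.0283z*, so z* = 1.52/0.0283 = 53.6.

x* ≈ 734, y* ≈ 27.4, z* ≈ 53.6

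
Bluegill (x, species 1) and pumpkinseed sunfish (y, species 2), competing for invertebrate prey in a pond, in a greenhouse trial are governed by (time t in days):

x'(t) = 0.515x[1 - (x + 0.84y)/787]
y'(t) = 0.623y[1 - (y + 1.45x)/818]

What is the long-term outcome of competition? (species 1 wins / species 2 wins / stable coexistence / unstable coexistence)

Compare the nullcline intercepts: K1/α12 = 787/0.84 = 937 > K2 = 818; K2/α21 = 818/1.45 = 564 < K1 = 787.
Since the inequalities point opposite ways, species 1 can invade but species 2 cannot.

species 1 excludes species 2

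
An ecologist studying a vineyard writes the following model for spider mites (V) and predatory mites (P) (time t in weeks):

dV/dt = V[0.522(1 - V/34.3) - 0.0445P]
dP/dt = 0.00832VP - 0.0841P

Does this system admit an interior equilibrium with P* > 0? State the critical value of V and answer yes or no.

The predator equation gives dP/dt > 0 only when V > 0.0841/0.00832 = 10.1.
Without the predator, V → K = 34.3. Since 34.3 > 10.1, the predator can invade and persist.

Threshold V = 10.1; K > 10.1, so yes, the predator persists.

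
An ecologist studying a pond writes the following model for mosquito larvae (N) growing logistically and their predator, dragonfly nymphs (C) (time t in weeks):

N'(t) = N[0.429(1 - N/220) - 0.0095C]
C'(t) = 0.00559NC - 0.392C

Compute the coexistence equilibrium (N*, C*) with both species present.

N* ≈ 70.1, C* ≈ 30.8

From dC/dt = 0 with C > 0: 0.00559N* = 0.392, so N* = 70.1.
Substitute into dN/dt = 0: 0.429(1 - 70.1/220) = 0.0095C*.
The bracket is 0.681, giving C* = 0.292/0.0095 = 30.8.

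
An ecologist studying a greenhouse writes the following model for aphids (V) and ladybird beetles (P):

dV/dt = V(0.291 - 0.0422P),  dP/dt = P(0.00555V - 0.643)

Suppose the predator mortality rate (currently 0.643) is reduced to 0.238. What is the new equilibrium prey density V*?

V* ≈ 42.9

At the interior fixed point, setting dP/dt = 0 with P > 0 fixes V* = (predator death rate)/(VP coefficient) — independent of the other coefficients.
With the change, V* = 0.238/0.00555 = 42.9; it falls from 116.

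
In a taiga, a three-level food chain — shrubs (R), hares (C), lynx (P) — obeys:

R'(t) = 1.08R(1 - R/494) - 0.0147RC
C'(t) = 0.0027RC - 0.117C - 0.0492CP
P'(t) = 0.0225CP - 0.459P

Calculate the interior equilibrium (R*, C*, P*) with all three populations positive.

R* ≈ 357, C* ≈ 20.4, P* ≈ 17.2

From dP/dt = 0: 0.0225C* = 0.459, so C* = 20.4.
From dR/dt = 0: 1.08(1 - R*/494) = 0.0147·20.4, giving R* = 494·(1 - 0.278) = 357.
From dC/dt = 0: 0.0027·357 - 0.117 = 0.0492P*, so P* = 0.846/0.0492 = 17.2.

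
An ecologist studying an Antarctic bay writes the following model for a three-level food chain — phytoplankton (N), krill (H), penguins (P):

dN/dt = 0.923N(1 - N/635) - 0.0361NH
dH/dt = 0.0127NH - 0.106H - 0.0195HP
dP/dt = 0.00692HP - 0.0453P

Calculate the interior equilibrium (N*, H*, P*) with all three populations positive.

From dP/dt = 0: 0.00692H* = 0.0453, so H* = 6.55.
From dN/dt = 0: 0.923(1 - N*/635) = 0.0361·6.55, giving N* = 635·(1 - 0.256) = 472.
From dH/dt = 0: 0.0127·472 - 0.106 = 0.0195P*, so P* = 5.89/0.0195 = 302.

N* ≈ 472, H* ≈ 6.55, P* ≈ 302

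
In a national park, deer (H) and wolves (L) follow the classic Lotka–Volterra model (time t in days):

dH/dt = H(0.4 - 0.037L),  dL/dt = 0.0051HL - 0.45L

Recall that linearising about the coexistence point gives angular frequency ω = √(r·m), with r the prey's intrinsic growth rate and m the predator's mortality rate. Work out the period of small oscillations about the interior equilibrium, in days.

T ≈ 14.8 days

Here r = 0.4 and m = 0.45, so r·m = 0.18.
ω = √0.18 = 0.424 per day, hence T = 2π/ω ≈ 14.8 days.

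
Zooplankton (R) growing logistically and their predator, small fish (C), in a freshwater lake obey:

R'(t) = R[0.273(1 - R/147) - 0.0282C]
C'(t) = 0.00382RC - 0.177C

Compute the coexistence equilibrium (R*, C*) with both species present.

R* ≈ 46.3, C* ≈ 6.63

From dC/dt = 0 with C > 0: 0.00382R* = 0.177, so R* = 46.3.
Substitute into dR/dt = 0: 0.273(1 - 46.3/147) = 0.0282C*.
The bracket is 0.685, giving C* = 0.187/0.0282 = 6.63.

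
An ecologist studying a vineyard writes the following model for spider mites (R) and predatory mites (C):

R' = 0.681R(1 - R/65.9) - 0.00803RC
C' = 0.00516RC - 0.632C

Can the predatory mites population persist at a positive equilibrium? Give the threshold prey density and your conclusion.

Threshold R = 122; K < 122, so no, the predator goes extinct.

The predator equation gives dC/dt > 0 only when R > 0.632/0.00516 = 122.
Without the predator, R → K = 65.9. Since 65.9 < 122, the predator cannot invade.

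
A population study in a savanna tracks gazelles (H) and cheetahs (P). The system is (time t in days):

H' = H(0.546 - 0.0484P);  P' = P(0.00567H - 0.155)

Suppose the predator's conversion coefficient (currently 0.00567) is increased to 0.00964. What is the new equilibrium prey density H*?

H* ≈ 16.1

At the interior fixed point, setting dP/dt = 0 with P > 0 fixes H* = (predator death rate)/(HP coefficient) — independent of the other coefficients.
With the change, H* = 0.155/0.00964 = 16.1; it falls from 27.3.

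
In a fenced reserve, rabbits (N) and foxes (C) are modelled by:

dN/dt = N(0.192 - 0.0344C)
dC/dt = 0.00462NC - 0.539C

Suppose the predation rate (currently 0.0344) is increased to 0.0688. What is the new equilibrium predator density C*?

C* ≈ 2.79

At the interior fixed point, setting dN/dt = 0 with N > 0 fixes C* = (prey growth rate)/(NC coefficient) — independent of the other coefficients.
With the change, C* = 0.192/0.0688 = 2.79; it falls from 5.58.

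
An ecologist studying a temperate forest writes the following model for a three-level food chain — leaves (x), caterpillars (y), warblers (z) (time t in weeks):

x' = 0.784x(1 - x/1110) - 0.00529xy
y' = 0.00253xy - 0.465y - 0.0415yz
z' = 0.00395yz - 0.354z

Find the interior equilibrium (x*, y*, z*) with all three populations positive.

From dz/dt = 0: 0.00395y* = 0.354, so y* = 89.6.
From dx/dt = 0: 0.784(1 - x*/1110) = 0.00529·89.6, giving x* = 1110·(1 - 0.605) = 439.
From dy/dt = 0: 0.00253·439 - 0.465 = 0.0415z*, so z* = 0.645/0.0415 = 15.5.

x* ≈ 439, y* ≈ 89.6, z* ≈ 15.5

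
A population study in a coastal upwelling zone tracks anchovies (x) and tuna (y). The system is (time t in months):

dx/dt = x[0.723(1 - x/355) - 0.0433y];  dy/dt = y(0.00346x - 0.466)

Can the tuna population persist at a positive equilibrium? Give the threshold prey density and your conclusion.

The predator equation gives dy/dt > 0 only when x > 0.466/0.00346 = 135.
Without the predator, x → K = 355. Since 355 > 135, the predator can invade and persist.

Threshold x = 135; K > 135, so yes, the predator persists.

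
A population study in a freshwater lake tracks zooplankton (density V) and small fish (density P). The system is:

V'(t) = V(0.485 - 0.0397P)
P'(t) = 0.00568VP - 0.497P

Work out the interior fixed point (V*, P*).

Set dP/dt = 0 with P > 0: 0.00568V - 0.497 = 0, so V* = 0.497/0.00568 = 87.5.
Set dV/dt = 0 with V > 0: 0.485 - 0.0397P = 0, so P* = 0.485/0.0397 = 12.2.

V* ≈ 87.5, P* ≈ 12.2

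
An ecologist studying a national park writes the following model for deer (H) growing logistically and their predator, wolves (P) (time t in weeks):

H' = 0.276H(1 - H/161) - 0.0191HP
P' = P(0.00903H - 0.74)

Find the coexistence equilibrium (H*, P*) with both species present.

H* ≈ 81.9, P* ≈ 7.1

From dP/dt = 0 with P > 0: 0.00903H* = 0.74, so H* = 81.9.
Substitute into dH/dt = 0: 0.276(1 - 81.9/161) = 0.0191P*.
The bracket is 0.491, giving P* = 0.136/0.0191 = 7.1.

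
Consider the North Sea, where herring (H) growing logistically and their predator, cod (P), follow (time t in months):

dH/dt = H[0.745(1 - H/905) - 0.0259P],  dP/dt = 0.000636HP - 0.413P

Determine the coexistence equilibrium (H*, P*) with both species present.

From dP/dt = 0 with P > 0: 0.000636H* = 0.413, so H* = 649.
Substitute into dH/dt = 0: 0.745(1 - 649/905) = 0.0259P*.
The bracket is 0.282, giving P* = 0.21/0.0259 = 8.12.

H* ≈ 649, P* ≈ 8.12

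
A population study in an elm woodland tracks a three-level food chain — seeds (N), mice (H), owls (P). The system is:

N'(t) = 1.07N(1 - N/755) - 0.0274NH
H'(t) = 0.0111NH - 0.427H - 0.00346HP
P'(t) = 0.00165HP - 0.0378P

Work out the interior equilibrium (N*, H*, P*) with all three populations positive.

N* ≈ 312, H* ≈ 22.9, P* ≈ 878

From dP/dt = 0: 0.00165H* = 0.0378, so H* = 22.9.
From dN/dt = 0: 1.07(1 - N*/755) = 0.0274·22.9, giving N* = 755·(1 - 0.587) = 312.
From dH/dt = 0: 0.0111·312 - 0.427 = 0.00346P*, so P* = 3.04/0.00346 = 878.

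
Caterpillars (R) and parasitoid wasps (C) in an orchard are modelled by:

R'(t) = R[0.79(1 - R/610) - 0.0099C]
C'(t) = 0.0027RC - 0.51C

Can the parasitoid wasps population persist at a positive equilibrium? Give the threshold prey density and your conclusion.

The predator equation gives dC/dt > 0 only when R > 0.51/0.0027 = 189.
Without the predator, R → K = 610. Since 610 > 189, the predator can invade and persist.

Threshold R = 189; K > 189, so yes, the predator persists.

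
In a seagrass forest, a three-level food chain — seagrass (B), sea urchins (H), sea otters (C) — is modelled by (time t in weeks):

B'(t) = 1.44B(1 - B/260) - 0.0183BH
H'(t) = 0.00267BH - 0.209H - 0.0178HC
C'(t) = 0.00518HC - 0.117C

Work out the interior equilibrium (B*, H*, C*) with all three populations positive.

B* ≈ 185, H* ≈ 22.6, C* ≈ 16.1

From dC/dt = 0: 0.00518H* = 0.117, so H* = 22.6.
From dB/dt = 0: 1.44(1 - B*/260) = 0.0183·22.6, giving B* = 260·(1 - 0.287) = 185.
From dH/dt = 0: 0.00267·185 - 0.209 = 0.0178C*, so C* = 0.286/0.0178 = 16.1.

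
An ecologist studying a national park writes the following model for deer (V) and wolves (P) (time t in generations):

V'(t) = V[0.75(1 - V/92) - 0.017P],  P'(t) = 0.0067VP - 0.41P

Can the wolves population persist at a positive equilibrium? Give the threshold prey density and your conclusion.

Threshold V = 61.2; K > 61.2, so yes, the predator persists.

The predator equation gives dP/dt > 0 only when V > 0.41/0.0067 = 61.2.
Without the predator, V → K = 92. Since 92 > 61.2, the predator can invade and persist.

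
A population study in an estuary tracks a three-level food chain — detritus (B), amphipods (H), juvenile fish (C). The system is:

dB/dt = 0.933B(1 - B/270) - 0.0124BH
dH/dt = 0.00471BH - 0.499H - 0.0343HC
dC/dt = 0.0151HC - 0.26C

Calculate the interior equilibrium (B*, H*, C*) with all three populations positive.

B* ≈ 208, H* ≈ 17.2, C* ≈ 14

From dC/dt = 0: 0.0151H* = 0.26, so H* = 17.2.
From dB/dt = 0: 0.933(1 - B*/270) = 0.0124·17.2, giving B* = 270·(1 - 0.229) = 208.
From dH/dt = 0: 0.00471·208 - 0.499 = 0.0343C*, so C* = 0.482/0.0343 = 14.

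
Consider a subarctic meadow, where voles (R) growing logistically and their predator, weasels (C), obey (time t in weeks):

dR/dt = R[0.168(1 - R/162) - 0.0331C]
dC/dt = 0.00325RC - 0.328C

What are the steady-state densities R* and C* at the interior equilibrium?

From dC/dt = 0 with C > 0: 0.00325R* = 0.328, so R* = 101.
Substitute into dR/dt = 0: 0.168(1 - 101/162) = 0.0331C*.
The bracket is 0.377, giving C* = 0.0633/0.0331 = 1.91.

R* ≈ 101, C* ≈ 1.91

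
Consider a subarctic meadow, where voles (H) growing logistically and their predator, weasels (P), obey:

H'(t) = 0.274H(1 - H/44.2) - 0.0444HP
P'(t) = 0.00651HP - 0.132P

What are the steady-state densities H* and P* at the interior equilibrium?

H* ≈ 20.3, P* ≈ 3.34

From dP/dt = 0 with P > 0: 0.00651H* = 0.132, so H* = 20.3.
Substitute into dH/dt = 0: 0.274(1 - 20.3/44.2) = 0.0444P*.
The bracket is 0.541, giving P* = 0.148/0.0444 = 3.34.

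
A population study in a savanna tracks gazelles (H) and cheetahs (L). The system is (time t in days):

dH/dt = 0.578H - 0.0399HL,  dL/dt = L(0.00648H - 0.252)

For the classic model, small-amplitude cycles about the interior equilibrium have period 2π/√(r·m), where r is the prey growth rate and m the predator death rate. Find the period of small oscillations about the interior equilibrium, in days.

T ≈ 16.5 days

Here r = 0.578 and m = 0.252, so r·m = 0.146.
ω = √0.146 = 0.382 per day, hence T = 2π/ω ≈ 16.5 days.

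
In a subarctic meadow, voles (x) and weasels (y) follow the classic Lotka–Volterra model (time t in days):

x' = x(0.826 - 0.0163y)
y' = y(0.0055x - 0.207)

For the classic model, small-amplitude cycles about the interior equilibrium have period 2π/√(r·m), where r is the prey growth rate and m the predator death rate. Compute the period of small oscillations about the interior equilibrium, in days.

Here r = 0.826 and m = 0.207, so r·m = 0.171.
ω = √0.171 = 0.413 per day, hence T = 2π/ω ≈ 15.2 days.

T ≈ 15.2 days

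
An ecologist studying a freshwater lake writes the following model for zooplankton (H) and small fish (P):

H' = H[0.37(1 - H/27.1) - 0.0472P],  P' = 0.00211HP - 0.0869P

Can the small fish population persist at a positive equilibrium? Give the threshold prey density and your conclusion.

The predator equation gives dP/dt > 0 only when H > 0.0869/0.00211 = 41.2.
Without the predator, H → K = 27.1. Since 27.1 < 41.2, the predator cannot invade.

Threshold H = 41.2; K < 41.2, so no, the predator goes extinct.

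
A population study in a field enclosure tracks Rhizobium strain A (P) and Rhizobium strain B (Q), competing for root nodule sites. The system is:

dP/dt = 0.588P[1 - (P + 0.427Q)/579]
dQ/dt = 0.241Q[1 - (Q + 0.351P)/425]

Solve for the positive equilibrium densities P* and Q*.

Setting both brackets to zero gives the nullclines P + 0.427Q = 579 and 0.351P + Q = 425.
Substituting Q = 425 - 0.351P into the first: P(1 - 0.427·0.351) = 579 - 0.427·425.
So P* = 398/0.85 = 468, and then Q* = 425 - 0.351·468 = 261.

P* ≈ 468, Q* ≈ 261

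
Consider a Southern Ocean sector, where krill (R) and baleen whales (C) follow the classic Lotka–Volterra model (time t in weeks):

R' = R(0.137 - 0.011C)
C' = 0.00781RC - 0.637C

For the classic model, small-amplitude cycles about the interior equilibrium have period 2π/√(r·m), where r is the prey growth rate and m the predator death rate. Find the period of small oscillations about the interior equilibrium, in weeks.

T ≈ 21.3 weeks

Here r = 0.137 and m = 0.637, so r·m = 0.0873.
ω = √0.0873 = 0.295 per week, hence T = 2π/ω ≈ 21.3 weeks.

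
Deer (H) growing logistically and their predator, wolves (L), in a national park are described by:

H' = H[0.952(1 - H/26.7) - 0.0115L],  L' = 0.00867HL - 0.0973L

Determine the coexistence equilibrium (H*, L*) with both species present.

From dL/dt = 0 with L > 0: 0.00867H* = 0.0973, so H* = 11.2.
Substitute into dH/dt = 0: 0.952(1 - 11.2/26.7) = 0.0115L*.
The bracket is 0.58, giving L* = 0.552/0.0115 = 48.

H* ≈ 11.2, L* ≈ 48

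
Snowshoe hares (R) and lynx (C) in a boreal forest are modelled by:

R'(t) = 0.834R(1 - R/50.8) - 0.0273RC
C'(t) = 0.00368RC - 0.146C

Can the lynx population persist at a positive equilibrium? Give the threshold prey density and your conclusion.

The predator equation gives dC/dt > 0 only when R > 0.146/0.00368 = 39.7.
Without the predator, R → K = 50.8. Since 50.8 > 39.7, the predator can invade and persist.

Threshold R = 39.7; K > 39.7, so yes, the predator persists.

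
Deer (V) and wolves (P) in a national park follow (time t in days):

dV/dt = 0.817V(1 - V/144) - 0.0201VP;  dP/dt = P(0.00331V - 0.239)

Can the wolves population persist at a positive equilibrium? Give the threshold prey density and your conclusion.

The predator equation gives dP/dt > 0 only when V > 0.239/0.00331 = 72.2.
Without the predator, V → K = 144. Since 144 > 72.2, the predator can invade and persist.

Threshold V = 72.2; K > 72.2, so yes, the predator persists.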